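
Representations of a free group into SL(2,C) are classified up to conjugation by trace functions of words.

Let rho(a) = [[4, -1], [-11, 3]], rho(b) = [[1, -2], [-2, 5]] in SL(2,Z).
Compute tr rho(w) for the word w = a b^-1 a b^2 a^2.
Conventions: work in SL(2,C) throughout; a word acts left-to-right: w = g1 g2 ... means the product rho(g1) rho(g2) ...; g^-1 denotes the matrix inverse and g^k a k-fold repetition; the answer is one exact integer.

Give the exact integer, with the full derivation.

-21853

rho(a) = [[4, -1], [-11, 3]]
... * rho(b^-1) = [[5, 2], [2, 1]]  ->  [[18, 7], [-49, -19]]
... * rho(a) = [[4, -1], [-11, 3]]  ->  [[-5, 3], [13, -8]]
... * rho(b) = [[1, -2], [-2, 5]]  ->  [[-11, 25], [29, -66]]
... * rho(b) = [[1, -2], [-2, 5]]  ->  [[-61, 147], [161, -388]]
... * rho(a) = [[4, -1], [-11, 3]]  ->  [[-1861, 502], [4912, -1325]]
... * rho(a) = [[4, -1], [-11, 3]]  ->  [[-12966, 3367], [34223, -8887]]
tr = -12966 + -8887 = -21853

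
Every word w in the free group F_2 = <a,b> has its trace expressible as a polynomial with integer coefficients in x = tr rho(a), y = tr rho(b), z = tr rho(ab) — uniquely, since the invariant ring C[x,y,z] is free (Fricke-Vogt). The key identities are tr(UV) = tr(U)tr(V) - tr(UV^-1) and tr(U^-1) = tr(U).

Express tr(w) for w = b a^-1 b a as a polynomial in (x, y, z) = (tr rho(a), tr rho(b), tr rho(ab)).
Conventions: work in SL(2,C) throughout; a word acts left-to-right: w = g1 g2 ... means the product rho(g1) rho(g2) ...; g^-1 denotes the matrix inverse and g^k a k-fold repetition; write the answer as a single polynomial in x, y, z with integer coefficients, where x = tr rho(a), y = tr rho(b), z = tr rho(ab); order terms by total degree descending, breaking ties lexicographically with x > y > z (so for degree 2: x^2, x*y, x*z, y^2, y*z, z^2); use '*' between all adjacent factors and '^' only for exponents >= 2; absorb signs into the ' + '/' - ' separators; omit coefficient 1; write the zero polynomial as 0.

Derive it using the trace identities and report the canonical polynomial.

x*y*z - x^2 - z^2 + 2

trace(b a b) = trace(b) * trace(a b) - trace(a) = y*z - x
trace(b a b a) = trace(a b) * trace(a b) - trace(1)   [split at repeated a] = z^2 - 2
trace(b a^-1 b a) = trace(b a b) * trace(a) - trace(b a b a) = x*y*z - x^2 - z^2 + 2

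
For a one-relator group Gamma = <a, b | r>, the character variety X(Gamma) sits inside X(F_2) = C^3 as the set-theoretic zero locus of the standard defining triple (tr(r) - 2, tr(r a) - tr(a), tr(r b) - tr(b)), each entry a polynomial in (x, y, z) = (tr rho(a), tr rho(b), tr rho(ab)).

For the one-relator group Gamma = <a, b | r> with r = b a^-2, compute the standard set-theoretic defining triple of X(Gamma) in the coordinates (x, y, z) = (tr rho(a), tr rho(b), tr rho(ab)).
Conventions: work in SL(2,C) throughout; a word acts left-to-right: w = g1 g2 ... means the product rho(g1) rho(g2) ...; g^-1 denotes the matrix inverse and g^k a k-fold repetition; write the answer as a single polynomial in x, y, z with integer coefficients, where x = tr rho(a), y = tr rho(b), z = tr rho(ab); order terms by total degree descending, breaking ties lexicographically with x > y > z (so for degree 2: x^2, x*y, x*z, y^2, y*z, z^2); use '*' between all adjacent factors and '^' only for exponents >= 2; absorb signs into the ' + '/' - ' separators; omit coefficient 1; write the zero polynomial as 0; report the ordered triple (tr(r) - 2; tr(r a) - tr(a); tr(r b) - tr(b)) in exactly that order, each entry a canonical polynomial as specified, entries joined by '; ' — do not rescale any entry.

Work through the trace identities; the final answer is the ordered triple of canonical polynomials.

x^2*y - x*z - y - 2; x*y - x - z; x^2*y^2 - x*y*z - x^2 - y^2 - y + 2

trace(b a^-1) = trace(b) * trace(a) - trace(b a)   [inverse elimination on a] = x*y - z
trace(b a^-2) = trace(b a^-1) * trace(a) - trace(b)   [inverse elimination on a] = x^2*y - x*z - y
trace(b^2) = trace(b) * trace(b) - trace(1) = y^2 - 2
trace(b^2 a) = trace(b) * trace(a b) - trace(a) = y*z - x
trace(b^2 a^-1) = trace(b^2) * trace(a) - trace(b^2 a) = x*y^2 - y*z - x
trace(b a^-2 b) = trace(b^2 a^-1) * trace(a) - trace(b^2) = x^2*y^2 - x*y*z - x^2 - y^2 + 2
assemble the triple (trace(r) - 2; trace(r a) - x; trace(r b) - y)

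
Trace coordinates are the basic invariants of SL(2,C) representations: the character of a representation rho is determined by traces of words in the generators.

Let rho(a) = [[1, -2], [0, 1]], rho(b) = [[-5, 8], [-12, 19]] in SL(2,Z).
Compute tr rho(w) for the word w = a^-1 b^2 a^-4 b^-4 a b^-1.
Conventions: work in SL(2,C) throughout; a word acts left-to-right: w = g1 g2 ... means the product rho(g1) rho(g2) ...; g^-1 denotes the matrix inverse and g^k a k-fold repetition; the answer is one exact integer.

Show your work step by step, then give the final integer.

888633902

rho(a^-1) = [[1, 2], [0, 1]]
... * rho(b) = [[-5, 8], [-12, 19]]  ->  [[-29, 46], [-12, 19]]
... * rho(b) = [[-5, 8], [-12, 19]]  ->  [[-407, 642], [-168, 265]]
... * rho(a^-1) = [[1, 2], [0, 1]]  ->  [[-407, -172], [-168, -71]]
... * rho(a^-1) = [[1, 2], [0, 1]]  ->  [[-407, -986], [-168, -407]]
... * rho(a^-1) = [[1, 2], [0, 1]]  ->  [[-407, -1800], [-168, -743]]
... * rho(a^-1) = [[1, 2], [0, 1]]  ->  [[-407, -2614], [-168, -1079]]
... * rho(b^-1) = [[19, -8], [12, -5]]  ->  [[-39101, 16326], [-16140, 6739]]
... * rho(b^-1) = [[19, -8], [12, -5]]  ->  [[-547007, 231178], [-225792, 95425]]
... * rho(b^-1) = [[19, -8], [12, -5]]  ->  [[-7618997, 3220166], [-3144948, 1329211]]
... * rho(b^-1) = [[19, -8], [12, -5]]  ->  [[-106118951, 44851146], [-43803480, 18513529]]
... * rho(a) = [[1, -2], [0, 1]]  ->  [[-106118951, 257089048], [-43803480, 106120489]]
... * rho(b^-1) = [[19, -8], [12, -5]]  ->  [[1068808507, -436493632], [441179748, -180174605]]
tr = 1068808507 + -180174605 = 888633902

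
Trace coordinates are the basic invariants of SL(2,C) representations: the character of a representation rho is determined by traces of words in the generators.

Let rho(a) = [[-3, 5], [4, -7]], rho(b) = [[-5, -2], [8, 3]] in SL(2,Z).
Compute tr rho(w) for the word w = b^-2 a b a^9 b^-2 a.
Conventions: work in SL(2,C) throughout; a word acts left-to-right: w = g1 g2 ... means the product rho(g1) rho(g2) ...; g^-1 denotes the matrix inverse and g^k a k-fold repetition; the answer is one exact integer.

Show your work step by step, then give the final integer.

1172640415802

rho(b^-1) = [[3, 2], [-8, -5]]
... * rho(b^-1) = [[3, 2], [-8, -5]]  ->  [[-7, -4], [16, 9]]
... * rho(a) = [[-3, 5], [4, -7]]  ->  [[5, -7], [-12, 17]]
... * rho(b) = [[-5, -2], [8, 3]]  ->  [[-81, -31], [196, 75]]
... * rho(a) = [[-3, 5], [4, -7]]  ->  [[119, -188], [-288, 455]]
... * rho(a) = [[-3, 5], [4, -7]]  ->  [[-1109, 1911], [2684, -4625]]
... * rho(a) = [[-3, 5], [4, -7]]  ->  [[10971, -18922], [-26552, 45795]]
... * rho(a) = [[-3, 5], [4, -7]]  ->  [[-108601, 187309], [262836, -453325]]
... * rho(a) = [[-3, 5], [4, -7]]  ->  [[1075039, -1854168], [-2601808, 4487455]]
... * rho(a) = [[-3, 5], [4, -7]]  ->  [[-10641789, 18354371], [25755244, -44421225]]
... * rho(a) = [[-3, 5], [4, -7]]  ->  [[105342851, -181689542], [-254950632, 439724795]]
... * rho(a) = [[-3, 5], [4, -7]]  ->  [[-1042786721, 1798541049], [2523751076, -4352826725]]
... * rho(a) = [[-3, 5], [4, -7]]  ->  [[10322524359, -17803720948], [-24982560128, 43088542455]]
... * rho(b^-1) = [[3, 2], [-8, -5]]  ->  [[173397340661, 109663653458], [-419656020024, -265407832531]]
... * rho(b^-1) = [[3, 2], [-8, -5]]  ->  [[-357117205681, -201523585968], [864294600176, 487727122607]]
... * rho(a) = [[-3, 5], [4, -7]]  ->  [[265257273171, -374920926629], [-641975310100, 907383142631]]
tr = 265257273171 + 907383142631 = 1172640415802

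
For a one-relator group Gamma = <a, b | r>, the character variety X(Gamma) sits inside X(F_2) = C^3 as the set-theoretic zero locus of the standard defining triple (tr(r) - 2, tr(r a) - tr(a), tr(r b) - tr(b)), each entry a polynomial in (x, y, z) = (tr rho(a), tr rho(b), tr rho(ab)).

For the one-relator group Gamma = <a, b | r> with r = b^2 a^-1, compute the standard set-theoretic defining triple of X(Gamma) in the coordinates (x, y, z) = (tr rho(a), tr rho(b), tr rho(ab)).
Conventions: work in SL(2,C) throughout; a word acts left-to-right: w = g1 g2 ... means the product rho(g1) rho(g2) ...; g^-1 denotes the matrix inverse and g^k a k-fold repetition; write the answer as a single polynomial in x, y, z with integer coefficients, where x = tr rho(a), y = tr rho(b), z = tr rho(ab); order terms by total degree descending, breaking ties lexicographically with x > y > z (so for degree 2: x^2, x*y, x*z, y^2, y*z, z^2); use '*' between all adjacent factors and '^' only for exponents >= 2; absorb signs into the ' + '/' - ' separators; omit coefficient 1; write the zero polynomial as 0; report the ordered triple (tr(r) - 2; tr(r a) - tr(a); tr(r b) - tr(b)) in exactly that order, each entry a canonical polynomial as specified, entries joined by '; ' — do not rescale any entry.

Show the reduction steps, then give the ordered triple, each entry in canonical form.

x*y^2 - y*z - x - 2; y^2 - x - 2; x*y^3 - y^2*z - 2*x*y - y + z

tr(b^2) = tr(b) * tr(b) - tr(1)  (reduce the b square) = y^2 - 2
tr(b^2 a) = tr(b) * tr(a b) - tr(a)  (reduce the b square) = y*z - x
tr(b^2 a^-1) = tr(b^2) * tr(a) - tr(b^2 a)  (eliminate a^-1) = x*y^2 - y*z - x
next, tr(b^3) = tr(b) * tr(b^2) - tr(b) = y^3 - 3*y
and tr(b^3 a) = tr(b) * tr(b a b) - tr(b a) = y^2*z - x*y - z
tr(b^2 a^-1 b) = tr(b^3) * tr(a) - tr(b^3 a) = x*y^3 - y^2*z - 2*x*y + z
assemble the triple (tr(r) - 2; tr(r a) - x; tr(r b) - y)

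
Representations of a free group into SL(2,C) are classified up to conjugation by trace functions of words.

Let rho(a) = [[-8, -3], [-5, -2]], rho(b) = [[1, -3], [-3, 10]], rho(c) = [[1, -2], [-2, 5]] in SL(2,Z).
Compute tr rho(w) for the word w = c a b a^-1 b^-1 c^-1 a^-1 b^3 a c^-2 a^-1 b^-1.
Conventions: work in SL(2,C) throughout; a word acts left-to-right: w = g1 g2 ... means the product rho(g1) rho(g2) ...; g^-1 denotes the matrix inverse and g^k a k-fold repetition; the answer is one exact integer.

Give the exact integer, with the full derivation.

1826434

rho(c) = [[1, -2], [-2, 5]]
... * rho(a) = [[-8, -3], [-5, -2]]  ->  [[2, 1], [-9, -4]]
... * rho(b) = [[1, -3], [-3, 10]]  ->  [[-1, 4], [3, -13]]
... * rho(a^-1) = [[-2, 3], [5, -8]]  ->  [[22, -35], [-71, 113]]
... * rho(b^-1) = [[10, 3], [3, 1]]  ->  [[115, 31], [-371, -100]]
... * rho(c^-1) = [[5, 2], [2, 1]]  ->  [[637, 261], [-2055, -842]]
... * rho(a^-1) = [[-2, 3], [5, -8]]  ->  [[31, -177], [-100, 571]]
... * rho(b) = [[1, -3], [-3, 10]]  ->  [[562, -1863], [-1813, 6010]]
... * rho(b) = [[1, -3], [-3, 10]]  ->  [[6151, -20316], [-19843, 65539]]
... * rho(b) = [[1, -3], [-3, 10]]  ->  [[67099, -221613], [-216460, 714919]]
... * rho(a) = [[-8, -3], [-5, -2]]  ->  [[571273, 241929], [-1842915, -780458]]
... * rho(c^-1) = [[5, 2], [2, 1]]  ->  [[3340223, 1384475], [-10775491, -4466288]]
... * rho(c^-1) = [[5, 2], [2, 1]]  ->  [[19470065, 8064921], [-62810031, -26017270]]
... * rho(a^-1) = [[-2, 3], [5, -8]]  ->  [[1384475, -6109173], [-4466288, 19708067]]
... * rho(b^-1) = [[10, 3], [3, 1]]  ->  [[-4482769, -1955748], [14461321, 6309203]]
tr = -4482769 + 6309203 = 1826434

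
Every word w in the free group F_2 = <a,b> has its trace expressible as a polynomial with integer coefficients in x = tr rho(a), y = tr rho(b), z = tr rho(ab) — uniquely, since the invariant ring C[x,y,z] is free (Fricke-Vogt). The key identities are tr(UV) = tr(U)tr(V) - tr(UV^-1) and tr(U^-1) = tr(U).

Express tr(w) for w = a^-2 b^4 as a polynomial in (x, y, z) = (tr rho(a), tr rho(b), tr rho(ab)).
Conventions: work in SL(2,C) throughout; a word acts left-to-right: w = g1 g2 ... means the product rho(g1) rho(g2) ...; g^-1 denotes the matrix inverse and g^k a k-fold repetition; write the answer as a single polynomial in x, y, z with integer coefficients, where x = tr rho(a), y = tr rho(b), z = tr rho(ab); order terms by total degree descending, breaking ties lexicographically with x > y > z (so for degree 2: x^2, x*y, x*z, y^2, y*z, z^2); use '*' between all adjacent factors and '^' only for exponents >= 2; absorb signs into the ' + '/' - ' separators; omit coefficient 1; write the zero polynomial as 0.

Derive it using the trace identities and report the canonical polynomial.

x^2*y^4 - x*y^3*z - 3*x^2*y^2 - y^4 + 2*x*y*z + x^2 + 4*y^2 - 2

trace(b^2) = trace(b) * trace(b) - trace(1) = y^2 - 2
so trace(b^3) = trace(b) * trace(b^2) - trace(b) = y^3 - 3*y
reduce: trace(b^4) = trace(b) * trace(b^3) - trace(b^2) = y^4 - 4*y^2 + 2
so trace(b a b) = trace(b) * trace(a b) - trace(a) = y*z - x
trace(b^2 a b) = trace(b) * trace(b a b) - trace(b a) = y^2*z - x*y - z
so trace(b^4 a) = trace(b) * trace(b^2 a b) - trace(b^2 a) = y^3*z - x*y^2 - 2*y*z + x
reduce: trace(b^4 a^-1) = trace(b^4) * trace(a) - trace(b^4 a) = x*y^4 - y^3*z - 3*x*y^2 + 2*y*z + x
so trace(a^-2 b^4) = trace(b^4 a^-1) * trace(a) - trace(b^4) = x^2*y^4 - x*y^3*z - 3*x^2*y^2 - y^4 + 2*x*y*z + x^2 + 4*y^2 - 2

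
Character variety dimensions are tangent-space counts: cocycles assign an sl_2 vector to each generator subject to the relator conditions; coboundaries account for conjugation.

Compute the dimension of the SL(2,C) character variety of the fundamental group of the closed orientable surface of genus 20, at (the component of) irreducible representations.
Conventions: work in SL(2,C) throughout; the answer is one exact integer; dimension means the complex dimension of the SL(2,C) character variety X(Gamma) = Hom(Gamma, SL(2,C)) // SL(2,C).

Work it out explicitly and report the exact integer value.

Gamma = pi_1(Sigma_20) = < a_1, b_1, ..., a_20, b_20 | prod [a_i, b_i] > has 2g = 40 generators and 1 relator.
Before the relator condition, cocycle space has dim 3*40 = 120.
d_2 is surjective at irreducible rho (its cokernel H^2 is dual to H^0 = 0), so dim Z^1 = 120 - 3 = 117.
As always at irreducible rho, dim B^1 = 3.
dim X = dim H^1 = 117 - 3 = 114.

114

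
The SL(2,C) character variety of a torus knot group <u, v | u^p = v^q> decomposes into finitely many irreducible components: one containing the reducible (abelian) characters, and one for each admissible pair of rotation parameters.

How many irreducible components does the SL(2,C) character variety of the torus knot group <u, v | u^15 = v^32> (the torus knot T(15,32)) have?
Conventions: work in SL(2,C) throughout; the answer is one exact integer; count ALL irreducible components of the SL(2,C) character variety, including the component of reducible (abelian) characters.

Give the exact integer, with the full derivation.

218

In the torus knot group T(15,32), u^15 = v^32 is central, so an irreducible representation sends it to +I or -I (Schur).
So on each irreducible component the traces are pinned: tr(u) = 2*cos(pi*alpha/15) with 1 <= alpha <= 14, tr(v) = 2*cos(pi*beta/32) with 1 <= beta <= 31.
u^15 = (-1)^alpha I and v^32 = (-1)^beta I must agree, so alpha and beta have equal parity.
count pairs: odd alpha (7 choices) x odd beta (16), plus even alpha (7) x even beta (15): 7*16 + 7*15 = 217.
Total: 217 irreducible-character components + 1 reducible (abelian) component = 218.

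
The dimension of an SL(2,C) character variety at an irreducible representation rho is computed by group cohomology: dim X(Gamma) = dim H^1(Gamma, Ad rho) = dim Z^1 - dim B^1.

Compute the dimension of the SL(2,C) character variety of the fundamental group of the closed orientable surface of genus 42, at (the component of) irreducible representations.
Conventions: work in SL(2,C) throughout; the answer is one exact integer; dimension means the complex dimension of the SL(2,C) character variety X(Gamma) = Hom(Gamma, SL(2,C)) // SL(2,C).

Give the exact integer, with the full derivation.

246

Gamma = pi_1(Sigma_42) = < a_1, b_1, ..., a_42, b_42 | prod [a_i, b_i] > has 2g = 84 generators and 1 relator.
Before the relator condition, cocycle space has dim 3*84 = 252.
d_2 is surjective at irreducible rho (its cokernel H^2 is dual to H^0 = 0), so dim Z^1 = 252 - 3 = 249.
Coboundaries contribute dim B^1 = 3 (injective at irreducible rho).
dim X = dim H^1 = 249 - 3 = 246.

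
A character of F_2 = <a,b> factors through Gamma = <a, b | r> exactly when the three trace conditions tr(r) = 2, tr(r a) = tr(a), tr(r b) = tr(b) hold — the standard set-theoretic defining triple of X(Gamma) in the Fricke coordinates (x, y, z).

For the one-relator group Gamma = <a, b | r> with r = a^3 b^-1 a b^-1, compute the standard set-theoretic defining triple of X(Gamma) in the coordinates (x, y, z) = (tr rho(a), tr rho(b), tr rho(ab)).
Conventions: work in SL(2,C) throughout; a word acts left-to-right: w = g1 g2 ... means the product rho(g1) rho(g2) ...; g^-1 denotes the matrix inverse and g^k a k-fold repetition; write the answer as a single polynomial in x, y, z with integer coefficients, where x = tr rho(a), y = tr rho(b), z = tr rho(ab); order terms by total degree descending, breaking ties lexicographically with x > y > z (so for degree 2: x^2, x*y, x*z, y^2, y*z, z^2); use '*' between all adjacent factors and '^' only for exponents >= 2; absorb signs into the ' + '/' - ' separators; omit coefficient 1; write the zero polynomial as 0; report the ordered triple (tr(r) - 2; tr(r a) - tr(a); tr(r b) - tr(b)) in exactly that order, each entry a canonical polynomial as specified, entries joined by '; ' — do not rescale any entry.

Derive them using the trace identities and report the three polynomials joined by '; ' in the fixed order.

x^4*y^2 - 2*x^3*y*z - 2*x^2*y^2 + x^2*z^2 + 3*x*y*z - x^2 - z^2; x^5*y^2 - 2*x^4*y*z - 3*x^3*y^2 + x^3*z^2 + 5*x^2*y*z - x^3 + x*y^2 - 2*x*z^2 - y*z + 2*x; x^4*y - x^3*z - 3*x^2*y + 2*x*z

apply: trace(a^2) = trace(a) * trace(a) - trace(1)   [square of a] = x^2 - 2
use: trace(a^3) = trace(a) * trace(a^2) - trace(a)   [square of a] = x^3 - 3*x
trace(a^4) = trace(a) * trace(a^3) - trace(a^2)   [square of a] = x^4 - 4*x^2 + 2
use: trace(b a^2) = trace(a) * trace(b a) - trace(b)   [square of a] = x*z - y
trace(b a^3) = trace(a) * trace(b a^2) - trace(b a)   [square of a] = x^2*z - x*y - z
trace(a^4 b) = trace(a) * trace(b a^3) - trace(b a^2)   [square of a] = x^3*z - x^2*y - 2*x*z + y
trace(a b^-1 a^3) = trace(a^4) * trace(b) - trace(a^4 b)   [inverse elimination on b] = x^4*y - x^3*z - 3*x^2*y + 2*x*z + y
apply: trace(b a b a) = trace(a b) * trace(a b) - trace(1)   [split at a repeated a] = z^2 - 2
use: trace(b a b) = trace(b) * trace(a b) - trace(a)   [square of b] = y*z - x
trace(a b a b a) = trace(a) * trace(b a b a) - trace(b a b)   [square of a] = x*z^2 - y*z - x
trace(a^3 b a b) = trace(a) * trace(a b a b a) - trace(a b a b)   [square of a] = x^2*z^2 - x*y*z - x^2 - z^2 + 2
trace(a b^-1 a^3 b) = trace(a^3 b a) * trace(b) - trace(a^3 b a b)   [inverse elimination on b] = x^3*y*z - x^2*y^2 - x^2*z^2 - x*y*z + x^2 + y^2 + z^2 - 2
use: trace(a^3 b^-1 a b^-1) = trace(a b^-1 a^3) * trace(b) - trace(a b^-1 a^3 b)   [inverse elimination on b] = x^4*y^2 - 2*x^3*y*z - 2*x^2*y^2 + x^2*z^2 + 3*x*y*z - x^2 - z^2 + 2
trace(a^5) = trace(a) * trace(a^4) - trace(a^3) = x^5 - 5*x^3 + 5*x
apply: trace(a^5 b) = trace(a) * trace(a^3 b a) - trace(a^3 b) = x^4*z - x^3*y - 3*x^2*z + 2*x*y + z
trace(a^4 b^-1 a) = trace(a^5) * trace(b) - trace(a^5 b) = x^5*y - x^4*z - 4*x^3*y + 3*x^2*z + 3*x*y - z
use: trace(a b a^4 b) = trace(a) * trace(a b a b a^2) - trace(a b a b a) = x^3*z^2 - x^2*y*z - x^3 - 2*x*z^2 + y*z + 3*x
use: trace(a^4 b^-1 a b) = trace(a b a^4) * trace(b) - trace(a b a^4 b) = x^4*y*z - x^3*y^2 - x^3*z^2 - 2*x^2*y*z + x^3 + 2*x*y^2 + 2*x*z^2 - 3*x
use: trace(a^3 b^-1 a b^-1 a) = trace(a^4 b^-1 a) * trace(b) - trace(a^4 b^-1 a b) = x^5*y^2 - 2*x^4*y*z - 3*x^3*y^2 + x^3*z^2 + 5*x^2*y*z - x^3 + x*y^2 - 2*x*z^2 - y*z + 3*x
assemble the triple (trace(r) - 2; trace(r a) - x; trace(r b) - y)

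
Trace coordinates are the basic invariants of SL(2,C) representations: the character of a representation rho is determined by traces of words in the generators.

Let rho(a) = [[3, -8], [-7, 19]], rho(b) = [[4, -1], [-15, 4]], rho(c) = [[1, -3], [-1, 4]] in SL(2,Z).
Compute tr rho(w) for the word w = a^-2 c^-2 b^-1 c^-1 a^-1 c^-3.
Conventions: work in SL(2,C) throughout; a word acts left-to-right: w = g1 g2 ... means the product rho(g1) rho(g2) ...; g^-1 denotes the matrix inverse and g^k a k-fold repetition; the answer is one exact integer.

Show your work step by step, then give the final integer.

1894318450

rho(a^-1) = [[19, 8], [7, 3]]
... * rho(a^-1) = [[19, 8], [7, 3]]  ->  [[417, 176], [154, 65]]
... * rho(c^-1) = [[4, 3], [1, 1]]  ->  [[1844, 1427], [681, 527]]
... * rho(c^-1) = [[4, 3], [1, 1]]  ->  [[8803, 6959], [3251, 2570]]
... * rho(b^-1) = [[4, 1], [15, 4]]  ->  [[139597, 36639], [51554, 13531]]
... * rho(c^-1) = [[4, 3], [1, 1]]  ->  [[595027, 455430], [219747, 168193]]
... * rho(a^-1) = [[19, 8], [7, 3]]  ->  [[14493523, 6126506], [5352544, 2262555]]
... * rho(c^-1) = [[4, 3], [1, 1]]  ->  [[64100598, 49607075], [23672731, 18320187]]
... * rho(c^-1) = [[4, 3], [1, 1]]  ->  [[306009467, 241908869], [113011111, 89338380]]
... * rho(c^-1) = [[4, 3], [1, 1]]  ->  [[1465946737, 1159937270], [541382824, 428371713]]
tr = 1465946737 + 428371713 = 1894318450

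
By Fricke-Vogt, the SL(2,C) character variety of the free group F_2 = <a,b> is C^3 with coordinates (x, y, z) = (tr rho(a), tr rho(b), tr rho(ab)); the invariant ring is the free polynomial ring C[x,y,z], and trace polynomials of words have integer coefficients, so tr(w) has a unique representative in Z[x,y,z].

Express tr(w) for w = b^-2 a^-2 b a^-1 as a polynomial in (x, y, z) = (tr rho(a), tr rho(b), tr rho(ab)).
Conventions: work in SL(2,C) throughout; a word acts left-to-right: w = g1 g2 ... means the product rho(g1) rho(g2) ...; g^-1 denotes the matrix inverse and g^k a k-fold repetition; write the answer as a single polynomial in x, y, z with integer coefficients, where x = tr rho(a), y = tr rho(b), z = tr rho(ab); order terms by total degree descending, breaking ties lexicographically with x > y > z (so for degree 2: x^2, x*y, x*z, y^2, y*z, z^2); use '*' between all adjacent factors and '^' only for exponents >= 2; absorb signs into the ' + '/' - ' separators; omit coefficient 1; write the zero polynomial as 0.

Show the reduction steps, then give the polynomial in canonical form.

x^2*y^2*z - x^3*y - x*y^3 - x*y*z^2 + x^2*z + 3*x*y - z

tr(a^-1) = tr(a) = x
tr(a b a) = tr(a) * tr(b a) - tr(b) = x*z - y
tr(a b a b) = tr(a b) * tr(a b) - tr(1)   [split at repeated a] = z^2 - 2
tr(b^-1 a b a) = tr(a b a) * tr(b) - tr(a b a b) = x*y*z - y^2 - z^2 + 2
tr(b a^-1 b^-1 a) = tr(b^-1 a b) * tr(a) - tr(b^-1 a b a) = -x*y*z + x^2 + y^2 + z^2 - 2
tr(a^-1 b a^-1 b^-1) = tr(b a^-1 b^-1) * tr(a) - tr(b a^-1 b^-1 a) = x*y*z - y^2 - z^2 + 2
tr(b a^-1) = tr(b) * tr(a) - tr(b a) = x*y - z
tr(a^-1 b a^-1) = tr(b a^-1) * tr(a) - tr(b) = x^2*y - x*z - y
tr(a^-1 b a^-1 b^-2) = tr(a^-1 b a^-1 b^-1) * tr(b) - tr(a^-1 b a^-1) = x*y^2*z - x^2*y - y^3 - y*z^2 + x*z + 3*y
tr(b^-2 a^-2 b a^-1) = tr(a^-1 b a^-1 b^-2) * tr(a) - tr(a^-1 b a^-1 b^-2 a) = x^2*y^2*z - x^3*y - x*y^3 - x*y*z^2 + x^2*z + 3*x*y - z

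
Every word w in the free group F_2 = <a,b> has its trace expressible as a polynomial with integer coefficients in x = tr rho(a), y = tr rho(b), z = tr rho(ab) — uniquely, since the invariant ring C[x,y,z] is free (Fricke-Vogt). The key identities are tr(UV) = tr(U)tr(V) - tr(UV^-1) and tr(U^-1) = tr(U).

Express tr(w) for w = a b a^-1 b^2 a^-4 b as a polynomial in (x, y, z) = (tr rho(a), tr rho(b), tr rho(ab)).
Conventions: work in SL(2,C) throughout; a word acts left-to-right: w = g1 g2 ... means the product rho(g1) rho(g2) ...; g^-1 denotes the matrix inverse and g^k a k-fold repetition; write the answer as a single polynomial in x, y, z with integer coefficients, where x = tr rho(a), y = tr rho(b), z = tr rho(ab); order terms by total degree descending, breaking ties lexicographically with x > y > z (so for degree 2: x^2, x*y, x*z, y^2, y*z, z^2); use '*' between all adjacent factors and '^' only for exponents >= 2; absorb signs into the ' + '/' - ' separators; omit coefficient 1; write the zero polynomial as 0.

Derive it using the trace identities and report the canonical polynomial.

x^5*y^3*z - x^6*y^2 - 2*x^4*y^2*z^2 - 3*x^3*y^3*z + x^3*y*z^3 + x^6 + 5*x^4*y^2 + x^4*z^2 + 5*x^2*y^2*z^2 - x^3*y*z + x*y^3*z - 2*x*y*z^3 - 6*x^4 - 6*x^2*y^2 - 3*x^2*z^2 - y^2*z^2 + 3*x*y*z + 9*x^2 + y^2 + z^2 - 2

trace(b a b) = trace(b)*trace(a b) - trace(a)  (reduce the b square) = y*z - x
trace(b a b^2) = trace(b)*trace(b a b) - trace(b a)  (reduce the b square) = y^2*z - x*y - z
trace(b a b^3) = trace(b)*trace(b a b^2) - trace(b a b)  (reduce the b square) = y^3*z - x*y^2 - 2*y*z + x
trace(a b a b) = trace(b a)*trace(b a) - trace(1)  (split on b) = z^2 - 2
reduce: trace(a b a) = trace(a)*trace(b a) - trace(b)  (reduce the a square) = x*z - y
trace(a b a b^2) = trace(b)*trace(a b a b) - trace(a b a)  (reduce the b square) = y*z^2 - x*z - y
trace(b a b^3 a) = trace(b)*trace(a b a b^2) - trace(a b a b)  (reduce the b square) = y^2*z^2 - x*y*z - y^2 - z^2 + 2
so trace(a^-1 b a b^3) = trace(b a b^3)*trace(a) - trace(b a b^3 a)  (eliminate a^-1) = x*y^3*z - x^2*y^2 - y^2*z^2 - x*y*z + x^2 + y^2 + z^2 - 2
trace(b^2 a^-2 b a b) = trace(a^-1 b a b^3)*trace(a) - trace(a^-1 b a b^3 a)  (eliminate a^-1) = x^2*y^3*z - x^3*y^2 - x*y^2*z^2 - x^2*y*z - y^3*z + x^3 + 2*x*y^2 + x*z^2 + 2*y*z - 3*x
reduce: trace(a b a b a b) = trace(b a)*trace(b a b a) - trace(b^-1 a^-1)  (split on b) = z^3 - 3*z
trace(a b a b a) = trace(a)*trace(b a b a) - trace(b a b)  (reduce the a square) = x*z^2 - y*z - x
reduce: trace(b a b a b^2 a) = trace(b)*trace(a b a b a b) - trace(a b a b a)  (reduce the b square) = y*z^3 - x*z^2 - 2*y*z + x
trace(b a b a b^2 a^-1) = trace(b a b a b^2)*trace(a) - trace(b a b a b^2 a)  (eliminate a^-1) = x*y^2*z^2 - x^2*y*z - y*z^3 - x*y^2 + 2*y*z + x
trace(b^2 a^-2 b a b a) = trace(b a b a b^2 a^-1)*trace(a) - trace(b a b a b^2)  (eliminate a^-1) = x^2*y^2*z^2 - x^3*y*z - x*y*z^3 - x^2*y^2 - y^2*z^2 + 3*x*y*z + x^2 + y^2 + z^2 - 2
so trace(b a b a^-1 b^2 a^-2) = trace(b^2 a^-2 b a b)*trace(a) - trace(b^2 a^-2 b a b a)  (eliminate a^-1) = x^3*y^3*z - x^4*y^2 - 2*x^2*y^2*z^2 - x*y^3*z + x*y*z^3 + x^4 + 3*x^2*y^2 + x^2*z^2 + y^2*z^2 - x*y*z - 4*x^2 - y^2 - z^2 + 2
trace(b a b a^-1 b^2) = trace(b^3 a b)*trace(a) - trace(b^3 a b a)  (eliminate a^-1) = x*y^3*z - x^2*y^2 - y^2*z^2 - x*y*z + x^2 + y^2 + z^2 - 2
trace(b a b a^-1 b^2 a) = trace(b^2 a b a b)*trace(a) - trace(b^2 a b a b a)  (eliminate a^-1) = x*y^2*z^2 - x^2*y*z - y*z^3 - x*y^2 + 2*y*z + x
reduce: trace(b a b a^-1 b^2 a^-1) = trace(b a b a^-1 b^2)*trace(a) - trace(b a b a^-1 b^2 a)  (eliminate a^-1) = x^2*y^3*z - x^3*y^2 - 2*x*y^2*z^2 + y*z^3 + x^3 + 2*x*y^2 + x*z^2 - 2*y*z - 3*x
trace(a^-1 b a b a^-1 b^2 a^-2) = trace(b a b a^-1 b^2 a^-2)*trace(a) - trace(b a b a^-1 b^2 a^-1)  (eliminate a^-1) = x^4*y^3*z - x^5*y^2 - 2*x^3*y^2*z^2 - 2*x^2*y^3*z + x^2*y*z^3 + x^5 + 4*x^3*y^2 + x^3*z^2 + 3*x*y^2*z^2 - x^2*y*z - y*z^3 - 5*x^3 - 3*x*y^2 - 2*x*z^2 + 2*y*z + 5*x
so trace(a b a^-1 b^2 a^-4 b) = trace(a^-1 b a b a^-1 b^2 a^-2)*trace(a) - trace(a^-1 b a b a^-1 b^2 a^-1)  (eliminate a^-1) = x^5*y^3*z - x^6*y^2 - 2*x^4*y^2*z^2 - 3*x^3*y^3*z + x^3*y*z^3 + x^6 + 5*x^4*y^2 + x^4*z^2 + 5*x^2*y^2*z^2 - x^3*y*z + x*y^3*z - 2*x*y*z^3 - 6*x^4 - 6*x^2*y^2 - 3*x^2*z^2 - y^2*z^2 + 3*x*y*z + 9*x^2 + y^2 + z^2 - 2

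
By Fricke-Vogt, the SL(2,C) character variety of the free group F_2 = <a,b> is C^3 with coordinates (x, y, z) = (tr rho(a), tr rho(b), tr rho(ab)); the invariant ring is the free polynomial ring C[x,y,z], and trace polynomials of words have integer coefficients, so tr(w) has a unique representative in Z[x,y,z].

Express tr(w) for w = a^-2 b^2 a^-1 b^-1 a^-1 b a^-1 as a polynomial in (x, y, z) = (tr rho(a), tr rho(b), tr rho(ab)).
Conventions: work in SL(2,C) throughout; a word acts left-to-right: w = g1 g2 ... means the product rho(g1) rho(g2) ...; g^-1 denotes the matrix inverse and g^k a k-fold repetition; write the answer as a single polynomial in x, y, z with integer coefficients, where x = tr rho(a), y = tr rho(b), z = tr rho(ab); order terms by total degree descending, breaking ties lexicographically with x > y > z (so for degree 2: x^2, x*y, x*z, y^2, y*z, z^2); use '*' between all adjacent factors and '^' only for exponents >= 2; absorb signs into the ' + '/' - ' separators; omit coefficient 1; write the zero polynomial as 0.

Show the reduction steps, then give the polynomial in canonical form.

x^4*y^3*z - x^3*y^4 - 2*x^3*y^2*z^2 - x^4*y*z - x^2*y^3*z + x^2*y*z^3 + 3*x^3*y^2 + x^3*z^2 + 2*x*y^4 + 3*x*y^2*z^2 - y^3*z - y*z^3 - x^3 - 7*x*y^2 - 2*x*z^2 + 3*y*z + 3*x

reduce: trace(b^2) = trace(b) trace(b) - trace(1)  (reduce the b square) = y^2 - 2
so trace(b^2 a) = trace(b) trace(a b) - trace(a)  (reduce the b square) = y*z - x
so trace(a^-1 b^2) = trace(b^2) trace(a) - trace(b^2 a)  (eliminate a^-1) = x*y^2 - y*z - x
so trace(a^-2 b^2) = trace(a^-1 b^2) trace(a) - trace(a^-1 b^2 a)  (eliminate a^-1) = x^2*y^2 - x*y*z - x^2 - y^2 + 2
reduce: trace(a^-2 b^2 a^-1) = trace(a^-2 b^2) trace(a) - trace(a^-2 b^2 a)  (eliminate a^-1) = x^3*y^2 - x^2*y*z - x^3 - 2*x*y^2 + y*z + 3*x
trace(b a b a) = trace(a b) trace(a b) - trace(1)  (split on a) = z^2 - 2
trace(a^-1 b a b) = trace(b a b) trace(a) - trace(b a b a)  (eliminate a^-1) = x*y*z - x^2 - z^2 + 2
trace(a b a^-2 b) = trace(a^-1 b a b) trace(a) - trace(a^-1 b a b a)  (eliminate a^-1) = x^2*y*z - x^3 - x*z^2 - y*z + 3*x
reduce: trace(b a^2 b) = trace(a) trace(b^2 a) - trace(b^2)  (reduce the a square) = x*y*z - x^2 - y^2 + 2
trace(b a^2) = trace(a) trace(b a) - trace(b)  (reduce the a square) = x*z - y
so trace(b^2 a^2 b) = trace(b) trace(b a^2 b) - trace(b a^2)  (reduce the b square) = x*y^2*z - x^2*y - y^3 - x*z + 3*y
trace(b a b^2 a) = trace(b) trace(a b a b) - trace(a b a)  (reduce the b square) = y*z^2 - x*z - y
trace(b a b^2) = trace(b) trace(b a b) - trace(b a)  (reduce the b square) = y^2*z - x*y - z
reduce: trace(b^2 a^2 b a) = trace(a) trace(b a b^2 a) - trace(b a b^2)  (reduce the a square) = x*y*z^2 - x^2*z - y^2*z + z
trace(a^-1 b^2 a^2 b) = trace(b^2 a^2 b) trace(a) - trace(b^2 a^2 b a)  (eliminate a^-1) = x^2*y^2*z - x^3*y - x*y^3 - x*y*z^2 + y^2*z + 3*x*y - z
reduce: trace(a b a^-2 b^2 a) = trace(a^-1 b^2 a^2 b) trace(a) - trace(a^-1 b^2 a^2 b a)  (eliminate a^-1) = x^3*y^2*z - x^4*y - x^2*y^3 - x^2*y*z^2 + 4*x^2*y + y^3 - 3*y
trace(b^2 a b a b) = trace(b) trace(b a b a b) - trace(b a b a)  (reduce the b square) = y^2*z^2 - x*y*z - y^2 - z^2 + 2
trace(a b a b a b) = trace(a b a b) trace(a b) - trace(b a)  (split on a) = z^3 - 3*z
reduce: trace(a b a b a) = trace(a) trace(b a b a) - trace(b a b)  (reduce the a square) = x*z^2 - y*z - x
trace(b^2 a b a b a) = trace(b) trace(a b a b a b) - trace(a b a b a)  (reduce the b square) = y*z^3 - x*z^2 - 2*y*z + x
trace(b^2 a b a b a^-1) = trace(b^2 a b a b) trace(a) - trace(b^2 a b a b a)  (eliminate a^-1) = x*y^2*z^2 - x^2*y*z - y*z^3 - x*y^2 + 2*y*z + x
trace(a b a^-2 b^2 a b) = trace(b^2 a b a b a^-1) trace(a) - trace(b^2 a b a b)  (eliminate a^-1) = x^2*y^2*z^2 - x^3*y*z - x*y*z^3 - x^2*y^2 - y^2*z^2 + 3*x*y*z + x^2 + y^2 + z^2 - 2
so trace(b^-1 a b a^-2 b^2 a) = trace(a b a^-2 b^2 a) trace(b) - trace(a b a^-2 b^2 a b)  (eliminate b^-1) = x^3*y^3*z - x^4*y^2 - x^2*y^4 - 2*x^2*y^2*z^2 + x^3*y*z + x*y*z^3 + 5*x^2*y^2 + y^4 + y^2*z^2 - 3*x*y*z - x^2 - 4*y^2 - z^2 + 2
trace(b a^-2 b^2 a^-1 b^-1 a) = trace(b^-1 a b a^-2 b^2) trace(a) - trace(b^-1 a b a^-2 b^2 a)  (eliminate a^-1) = -x^3*y^3*z + x^4*y^2 + x^2*y^4 + 2*x^2*y^2*z^2 - x*y*z^3 - x^4 - 5*x^2*y^2 - x^2*z^2 - y^4 - y^2*z^2 + 2*x*y*z + 4*x^2 + 4*y^2 + z^2 - 2
trace(a^-2 b^2 a^-1 b^-1 a^-1 b) = trace(b a^-2 b^2 a^-1 b^-1) trace(a) - trace(b a^-2 b^2 a^-1 b^-1 a)  (eliminate a^-1) = x^3*y^3*z - x^2*y^4 - 2*x^2*y^2*z^2 - x^3*y*z + x*y*z^3 + 3*x^2*y^2 + x^2*z^2 + y^4 + y^2*z^2 - x*y*z - x^2 - 4*y^2 - z^2 + 2
trace(b^-1 a b^3 a) = trace(a b^3 a) trace(b) - trace(a b^3 a b)  (eliminate b^-1) = x*y^3*z - x^2*y^2 - y^4 - y^2*z^2 + 4*y^2 + z^2 - 2
so trace(b^2 a^-1 b^-1 a b) = trace(b^-1 a b^3) trace(a) - trace(b^-1 a b^3 a)  (eliminate a^-1) = -x*y^3*z + x^2*y^2 + y^4 + y^2*z^2 + x*y*z - x^2 - 4*y^2 - z^2 + 2
reduce: trace(b^-1 a b a b^2 a) = trace(a b a b^2 a) trace(b) - trace(a b a b^2 a b)  (eliminate b^-1) = x*y^2*z^2 - x^2*y*z - y^3*z - y*z^3 + x*z^2 + 3*y*z - x
trace(b^2 a^-1 b^-1 a b a) = trace(b^-1 a b a b^2) trace(a) - trace(b^-1 a b a b^2 a)  (eliminate a^-1) = -x*y^2*z^2 + x^2*y*z + y^3*z + y*z^3 - 3*y*z - x
trace(b a^-1 b^2 a^-1 b^-1 a) = trace(b^2 a^-1 b^-1 a b) trace(a) - trace(b^2 a^-1 b^-1 a b a)  (eliminate a^-1) = -x^2*y^3*z + x^3*y^2 + x*y^4 + 2*x*y^2*z^2 - y^3*z - y*z^3 - x^3 - 4*x*y^2 - x*z^2 + 3*y*z + 3*x
trace(a^-1 b^2 a^-1 b^-1 a^-1 b) = trace(b a^-1 b^2 a^-1 b^-1) trace(a) - trace(b a^-1 b^2 a^-1 b^-1 a)  (eliminate a^-1) = x^2*y^3*z - x*y^4 - 2*x*y^2*z^2 - x^2*y*z + y^3*z + y*z^3 + 3*x*y^2 + x*z^2 - 3*y*z - x
so trace(a^-2 b^2 a^-1 b^-1 a^-1 b a^-1) = trace(a^-2 b^2 a^-1 b^-1 a^-1 b) trace(a) - trace(a^-2 b^2 a^-1 b^-1 a^-1 b a)  (eliminate a^-1) = x^4*y^3*z - x^3*y^4 - 2*x^3*y^2*z^2 - x^4*y*z - x^2*y^3*z + x^2*y*z^3 + 3*x^3*y^2 + x^3*z^2 + 2*x*y^4 + 3*x*y^2*z^2 - y^3*z - y*z^3 - x^3 - 7*x*y^2 - 2*x*z^2 + 3*y*z + 3*x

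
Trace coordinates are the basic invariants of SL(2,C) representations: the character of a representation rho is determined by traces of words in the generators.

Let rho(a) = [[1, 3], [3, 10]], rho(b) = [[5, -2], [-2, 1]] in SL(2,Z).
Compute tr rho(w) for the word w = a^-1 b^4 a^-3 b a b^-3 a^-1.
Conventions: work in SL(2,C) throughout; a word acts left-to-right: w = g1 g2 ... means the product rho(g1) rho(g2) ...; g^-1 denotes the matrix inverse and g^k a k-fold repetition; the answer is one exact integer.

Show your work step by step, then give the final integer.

-20553367457

rho(a^-1) = [[10, -3], [-3, 1]]
... * rho(b) = [[5, -2], [-2, 1]]  ->  [[56, -23], [-17, 7]]
... * rho(b) = [[5, -2], [-2, 1]]  ->  [[326, -135], [-99, 41]]
... * rho(b) = [[5, -2], [-2, 1]]  ->  [[1900, -787], [-577, 239]]
... * rho(b) = [[5, -2], [-2, 1]]  ->  [[11074, -4587], [-3363, 1393]]
... * rho(a^-1) = [[10, -3], [-3, 1]]  ->  [[124501, -37809], [-37809, 11482]]
... * rho(a^-1) = [[10, -3], [-3, 1]]  ->  [[1358437, -411312], [-412536, 124909]]
... * rho(a^-1) = [[10, -3], [-3, 1]]  ->  [[14818306, -4486623], [-4500087, 1362517]]
... * rho(b) = [[5, -2], [-2, 1]]  ->  [[83064776, -34123235], [-25225469, 10362691]]
... * rho(a) = [[1, 3], [3, 10]]  ->  [[-19304929, -92038022], [5862604, 27950503]]
... * rho(b^-1) = [[1, 2], [2, 5]]  ->  [[-203380973, -498799968], [61763610, 151477723]]
... * rho(b^-1) = [[1, 2], [2, 5]]  ->  [[-1200980909, -2900761786], [364719056, 880915835]]
... * rho(b^-1) = [[1, 2], [2, 5]]  ->  [[-7002504481, -16905770748], [2126550726, 5134017287]]
... * rho(a^-1) = [[10, -3], [-3, 1]]  ->  [[-19307732566, 4101742695], [5863455399, -1245634891]]
tr = -19307732566 + -1245634891 = -20553367457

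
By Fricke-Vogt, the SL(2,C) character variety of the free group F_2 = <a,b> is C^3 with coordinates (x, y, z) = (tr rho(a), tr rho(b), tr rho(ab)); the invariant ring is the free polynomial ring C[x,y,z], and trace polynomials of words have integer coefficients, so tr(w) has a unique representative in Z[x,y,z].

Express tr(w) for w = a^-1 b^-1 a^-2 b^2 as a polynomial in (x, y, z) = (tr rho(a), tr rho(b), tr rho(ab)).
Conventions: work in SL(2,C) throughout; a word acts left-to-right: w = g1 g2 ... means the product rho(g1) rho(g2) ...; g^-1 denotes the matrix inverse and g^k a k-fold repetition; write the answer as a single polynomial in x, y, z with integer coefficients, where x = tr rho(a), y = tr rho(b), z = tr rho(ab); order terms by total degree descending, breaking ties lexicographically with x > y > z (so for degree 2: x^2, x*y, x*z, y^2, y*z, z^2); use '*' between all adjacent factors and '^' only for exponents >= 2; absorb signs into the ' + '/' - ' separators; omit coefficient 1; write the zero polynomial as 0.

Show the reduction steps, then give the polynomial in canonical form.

x^2*y^2*z - x*y^3 - x*y*z^2 - x^2*z + 2*x*y + z

trace(b^2) = trace(b) trace(b) - trace(1)  (reduce the b square) = y^2 - 2
next, trace(b^2 a) = trace(b) trace(a b) - trace(a)  (reduce the b square) = y*z - x
next, trace(a^-1 b^2) = trace(b^2) trace(a) - trace(b^2 a)  (eliminate a^-1) = x*y^2 - y*z - x
next, trace(a^-1 b^2 a^-1) = trace(a^-1 b^2) trace(a) - trace(a^-1 b^2 a)  (eliminate a^-1) = x^2*y^2 - x*y*z - x^2 - y^2 + 2
trace(b^3) = trace(b) trace(b^2) - trace(b)  (reduce the b square) = y^3 - 3*y
trace(b^3 a) = trace(b) trace(b a b) - trace(b a)  (reduce the b square) = y^2*z - x*y - z
next, trace(b a^-1 b^2) = trace(b^3) trace(a) - trace(b^3 a)  (eliminate a^-1) = x*y^3 - y^2*z - 2*x*y + z
trace(a b a b) = trace(a b) trace(a b) - trace(1)  (split on a) = z^2 - 2
next, trace(a b a) = trace(a) trace(b a) - trace(b)  (reduce the a square) = x*z - y
and trace(b^2 a b a) = trace(b) trace(a b a b) - trace(a b a)  (reduce the b square) = y*z^2 - x*z - y
next, trace(b a^-1 b^2 a) = trace(b^2 a b) trace(a) - trace(b^2 a b a)  (eliminate a^-1) = x*y^2*z - x^2*y - y*z^2 + y
next, trace(a^-1 b^2 a^-1 b) = trace(b a^-1 b^2) trace(a) - trace(b a^-1 b^2 a)  (eliminate a^-1) = x^2*y^3 - 2*x*y^2*z - x^2*y + y*z^2 + x*z - y
trace(a^-1 b^2 a^-1 b^-1) = trace(a^-1 b^2 a^-1) trace(b) - trace(a^-1 b^2 a^-1 b)  (eliminate b^-1) = x*y^2*z - y^3 - y*z^2 - x*z + 3*y
and trace(b a^-1) = trace(b) trace(a) - trace(b a)  (eliminate a^-1) = x*y - z
and trace(a^-1 b^-1 a^-2 b^2) = trace(a^-1 b^2 a^-1 b^-1) trace(a) - trace(a^-1 b^2 a^-1 b^-1 a)  (eliminate a^-1) = x^2*y^2*z - x*y^3 - x*y*z^2 - x^2*z + 2*x*y + z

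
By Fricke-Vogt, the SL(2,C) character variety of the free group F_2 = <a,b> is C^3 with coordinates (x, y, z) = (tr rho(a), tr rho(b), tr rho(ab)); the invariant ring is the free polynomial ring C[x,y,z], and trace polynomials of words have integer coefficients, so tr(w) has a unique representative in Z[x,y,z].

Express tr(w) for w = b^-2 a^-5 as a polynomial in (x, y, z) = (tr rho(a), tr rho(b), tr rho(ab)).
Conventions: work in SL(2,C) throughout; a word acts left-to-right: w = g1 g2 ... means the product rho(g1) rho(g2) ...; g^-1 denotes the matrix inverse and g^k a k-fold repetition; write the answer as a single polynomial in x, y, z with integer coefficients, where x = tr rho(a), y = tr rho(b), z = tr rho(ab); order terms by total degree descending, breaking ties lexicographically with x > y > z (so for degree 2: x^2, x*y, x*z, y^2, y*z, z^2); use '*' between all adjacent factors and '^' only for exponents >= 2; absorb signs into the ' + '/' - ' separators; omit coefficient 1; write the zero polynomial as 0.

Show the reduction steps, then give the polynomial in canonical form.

x^4*y*z - x^5 - x^3*y^2 - 3*x^2*y*z + 5*x^3 + 2*x*y^2 + y*z - 5*x

tr(b^-1) = tr(b) = y
tr(b^-1 a) = tr(a) * tr(b) - tr(a b) = x*y - z
tr(b^-1 a^-1) = tr(b^-1) * tr(a) - tr(b^-1 a) = z
tr(a^-2 b^-1) = tr(b^-1 a^-1) * tr(a) - tr(b^-1) = x*z - y
tr(a^-3 b^-1) = tr(a^-2 b^-1) * tr(a) - tr(a^-2 b^-1 a) = x^2*z - x*y - z
tr(a^-4 b^-1) = tr(a^-3 b^-1) * tr(a) - tr(a^-3 b^-1 a) = x^3*z - x^2*y - 2*x*z + y
tr(a^-5 b^-1) = tr(a^-4 b^-1) * tr(a) - tr(a^-4 b^-1 a) = x^4*z - x^3*y - 3*x^2*z + 2*x*y + z
tr(a^-2) = tr(a^-1) * tr(a) - tr(1) = x^2 - 2
tr(a^-3) = tr(a^-2) * tr(a) - tr(a^-1) = x^3 - 3*x
tr(a^-4) = tr(a^-3) * tr(a) - tr(a^-2) = x^4 - 4*x^2 + 2
tr(a^-5) = tr(a^-4) * tr(a) - tr(a^-3) = x^5 - 5*x^3 + 5*x
tr(b^-2 a^-5) = tr(a^-5 b^-1) * tr(b) - tr(a^-5) = x^4*y*z - x^5 - x^3*y^2 - 3*x^2*y*z + 5*x^3 + 2*x*y^2 + y*z - 5*x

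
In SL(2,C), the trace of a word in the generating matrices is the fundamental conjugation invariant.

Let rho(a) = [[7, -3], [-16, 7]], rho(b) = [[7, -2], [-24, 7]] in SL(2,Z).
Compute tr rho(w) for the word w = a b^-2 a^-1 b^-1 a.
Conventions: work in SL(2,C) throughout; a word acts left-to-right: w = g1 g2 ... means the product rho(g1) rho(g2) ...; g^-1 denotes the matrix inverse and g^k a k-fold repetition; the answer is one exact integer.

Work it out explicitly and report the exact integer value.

-314966

rho(a) = [[7, -3], [-16, 7]]
... * rho(b^-1) = [[7, 2], [24, 7]]  ->  [[-23, -7], [56, 17]]
... * rho(b^-1) = [[7, 2], [24, 7]]  ->  [[-329, -95], [800, 231]]
... * rho(a^-1) = [[7, 3], [16, 7]]  ->  [[-3823, -1652], [9296, 4017]]
... * rho(b^-1) = [[7, 2], [24, 7]]  ->  [[-66409, -19210], [161480, 46711]]
... * rho(a) = [[7, -3], [-16, 7]]  ->  [[-157503, 64757], [382984, -157463]]
tr = -157503 + -157463 = -314966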